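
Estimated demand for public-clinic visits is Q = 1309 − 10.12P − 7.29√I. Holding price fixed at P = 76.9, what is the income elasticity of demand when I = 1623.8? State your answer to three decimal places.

At P = 76.9, I = 1623.8: Q = 237.011.
Holding P constant, ∂Q/∂I = -7.29/(2√I) = -0.0904547.
η_I = (∂Q/∂I)·(I/Q) = -0.0904547 × (1623.8/237.011) = -0.620.

-0.620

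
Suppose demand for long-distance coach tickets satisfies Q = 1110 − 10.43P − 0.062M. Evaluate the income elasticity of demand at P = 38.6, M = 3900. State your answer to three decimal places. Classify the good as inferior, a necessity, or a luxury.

-0.519 (inferior good)

At P = 38.6, M = 3900: Q = 465.602.
Holding P constant, ∂Q/∂M = −0.062.
η_M = (∂Q/∂M)·(M/Q) = -0.062 × (3900/465.602) = -0.519.
Since η < 0, this is an inferior good.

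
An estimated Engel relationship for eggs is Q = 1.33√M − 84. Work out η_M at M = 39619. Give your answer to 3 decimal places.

At M = 39619: Q = 180.730.
dQ/dM = 1.33/(2√M) = 0.00334095 at this income.
η = (dQ/dM)·(M/Q) = 0.00334095 × (39619/180.730) = 0.732.

0.732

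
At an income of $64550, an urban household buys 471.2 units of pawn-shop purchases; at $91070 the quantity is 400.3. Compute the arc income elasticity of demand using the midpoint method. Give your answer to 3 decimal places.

-0.477

ΔQ = 400.3 − 471.2 = -70.9; midpoint Q̄ = (471.2 + 400.3)/2 = 435.75.
ΔI = 91070 − 64550 = 26520; midpoint Ī = (64550 + 91070)/2 = 77810.
η = (ΔQ/Q̄) ÷ (ΔI/Ī) = (-70.9/435.75) ÷ (26520/77810) = -0.477.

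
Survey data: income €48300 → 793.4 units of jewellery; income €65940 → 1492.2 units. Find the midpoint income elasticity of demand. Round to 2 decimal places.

ΔQ = 1492.2 − 793.4 = 698.8; midpoint Q̄ = (793.4 + 1492.2)/2 = 1142.8.
ΔI = 65940 − 48300 = 17640; midpoint Ī = (48300 + 65940)/2 = 57120.
η = (ΔQ/Q̄) ÷ (ΔI/Ī) = (698.8/1142.8) ÷ (17640/57120) = 1.98.

1.98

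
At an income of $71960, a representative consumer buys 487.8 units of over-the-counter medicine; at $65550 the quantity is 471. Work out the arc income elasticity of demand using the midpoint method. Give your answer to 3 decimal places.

0.376

ΔQ = 471 − 487.8 = -16.8; midpoint Q̄ = (487.8 + 471)/2 = 479.4.
ΔI = 65550 − 71960 = -6410; midpoint Ī = (71960 + 65550)/2 = 68755.
η = (ΔQ/Q̄) ÷ (ΔI/Ī) = (-16.8/479.4) ÷ (-6410/68755) = 0.376.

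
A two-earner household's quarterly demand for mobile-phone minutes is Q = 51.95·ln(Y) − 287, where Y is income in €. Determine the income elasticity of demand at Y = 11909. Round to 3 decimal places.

0.259

At Y = 11909: Q = 200.553.
dQ/dY = 51.95/Y = 0.00436225 at this income.
η = (dQ/dY)·(Y/Q) = 0.00436225 × (11909/200.553) = 0.259.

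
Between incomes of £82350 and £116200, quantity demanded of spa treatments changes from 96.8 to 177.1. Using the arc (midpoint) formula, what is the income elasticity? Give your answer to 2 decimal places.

1.72

ΔQ = 177.1 − 96.8 = 80.3; midpoint Q̄ = (96.8 + 177.1)/2 = 136.95.
ΔI = 116200 − 82350 = 33850; midpoint Ī = (82350 + 116200)/2 = 99275.
η = (ΔQ/Q̄) ÷ (ΔI/Ī) = (80.3/136.95) ÷ (33850/99275) = 1.72.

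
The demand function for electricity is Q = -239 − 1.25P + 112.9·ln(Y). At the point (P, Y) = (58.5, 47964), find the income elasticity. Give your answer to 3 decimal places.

At P = 58.5, Y = 47964: Q = 904.734.
Holding P constant, ∂Q/∂Y = 112.9/Y = 0.00235385.
η_Y = (∂Q/∂Y)·(Y/Q) = 0.00235385 × (47964/904.734) = 0.125.

0.125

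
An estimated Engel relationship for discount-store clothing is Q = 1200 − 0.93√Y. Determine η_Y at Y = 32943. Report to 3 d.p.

-0.082

At Y = 32943: Q = 1031.203.
dQ/dY = -0.93/(2√Y) = -0.00256195 at this income.
η = (dQ/dY)·(Y/Q) = -0.00256195 × (32943/1031.203) = -0.082.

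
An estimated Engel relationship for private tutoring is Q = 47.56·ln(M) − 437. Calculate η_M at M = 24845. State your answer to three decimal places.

1.073

At M = 24845: Q = 44.327.
dQ/dM = 47.56/M = 0.00191427 at this income.
η = (dQ/dM)·(M/Q) = 0.00191427 × (24845/44.327) = 1.073.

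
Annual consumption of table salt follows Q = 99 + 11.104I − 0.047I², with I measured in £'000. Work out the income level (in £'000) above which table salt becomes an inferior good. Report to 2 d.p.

118.13

dQ/dI = 11.104 − 0.094I.
The good is inferior where dQ/dI < 0. Setting dQ/dI = 0 gives I = 11.104 / 0.094 = 118.13.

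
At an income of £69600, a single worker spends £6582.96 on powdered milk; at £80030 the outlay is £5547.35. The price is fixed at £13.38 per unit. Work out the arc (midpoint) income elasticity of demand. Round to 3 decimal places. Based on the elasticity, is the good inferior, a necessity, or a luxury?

With a constant price, Q₁ = 6582.96/13.38 = 492.000 and Q₂ = 5547.35/13.38 = 414.600 (equivalently, work directly with expenditure since P cancels).
Midpoint %ΔQ = (5547.35 − 6582.96)/6065.16 = -0.17075; midpoint %ΔI = (80030 − 69600)/74815 = 0.13941.
η = -0.17075 / 0.13941 = -1.225.
η < 0 ⇒ inferior good.

-1.225 (inferior good)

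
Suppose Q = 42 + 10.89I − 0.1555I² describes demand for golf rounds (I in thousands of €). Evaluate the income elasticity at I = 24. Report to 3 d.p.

At I = 24: Q = 213.7920.
dQ/dI = 10.89 − 0.311I = 3.42600.
η = (dQ/dI)·(I/Q) = 3.42600 × (24/213.7920) = 0.385.

0.385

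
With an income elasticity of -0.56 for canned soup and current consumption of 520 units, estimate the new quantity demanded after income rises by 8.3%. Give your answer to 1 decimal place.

%ΔQ ≈ η × %ΔI = -0.56 × 8.3% = -4.648%.
New Q ≈ 520 × (1 − 0.04648) = 495.8.

495.8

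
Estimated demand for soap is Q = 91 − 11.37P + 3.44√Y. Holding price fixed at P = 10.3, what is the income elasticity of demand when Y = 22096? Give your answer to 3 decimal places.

At P = 10.3, Y = 22096: Q = 485.235.
Holding P constant, ∂Q/∂Y = 3.44/(2√Y) = 0.011571.
η_Y = (∂Q/∂Y)·(Y/Q) = 0.011571 × (22096/485.235) = 0.527.

0.527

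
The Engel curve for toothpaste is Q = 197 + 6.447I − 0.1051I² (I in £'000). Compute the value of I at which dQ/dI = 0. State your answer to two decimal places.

30.67

dQ/dI = 6.447 − 0.2102I.
The good is inferior where dQ/dI < 0. Setting dQ/dI = 0 gives I = 6.447 / 0.2102 = 30.67.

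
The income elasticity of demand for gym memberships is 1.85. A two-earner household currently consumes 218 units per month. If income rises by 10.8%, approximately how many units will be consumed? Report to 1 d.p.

261.6

%ΔQ ≈ η × %ΔI = 1.85 × 10.8% = 19.98%.
New Q ≈ 218 × (1 + 0.1998) = 261.6.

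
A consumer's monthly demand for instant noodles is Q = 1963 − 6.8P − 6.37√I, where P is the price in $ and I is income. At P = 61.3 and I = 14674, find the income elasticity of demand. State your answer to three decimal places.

-0.498

At P = 61.3, I = 14674: Q = 774.522.
Holding P constant, ∂Q/∂I = -6.37/(2√I) = -0.0262927.
η_I = (∂Q/∂I)·(I/Q) = -0.0262927 × (14674/774.522) = -0.498.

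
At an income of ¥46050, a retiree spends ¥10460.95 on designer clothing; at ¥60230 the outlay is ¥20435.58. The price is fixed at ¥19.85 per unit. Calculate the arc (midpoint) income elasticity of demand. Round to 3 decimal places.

With a constant price, Q₁ = 10460.95/19.85 = 527.000 and Q₂ = 20435.58/19.85 = 1029.500 (equivalently, work directly with expenditure since P cancels).
Midpoint %ΔQ = (20435.58 − 10460.95)/15448.27 = 0.64568; midpoint %ΔI = (60230 − 46050)/53140 = 0.26684.
η = 0.64568 / 0.26684 = 2.420.

2.420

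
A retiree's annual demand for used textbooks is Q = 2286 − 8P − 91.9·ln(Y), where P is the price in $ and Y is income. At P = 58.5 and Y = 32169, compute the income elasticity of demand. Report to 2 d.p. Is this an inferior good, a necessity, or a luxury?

At P = 58.5, Y = 32169: Q = 864.192.
Holding P constant, ∂Q/∂Y = -91.9/Y = -0.00285679.
η_Y = (∂Q/∂Y)·(Y/Q) = -0.00285679 × (32169/864.192) = -0.11.
Since η < 0, this is an inferior good.

-0.11 (inferior good)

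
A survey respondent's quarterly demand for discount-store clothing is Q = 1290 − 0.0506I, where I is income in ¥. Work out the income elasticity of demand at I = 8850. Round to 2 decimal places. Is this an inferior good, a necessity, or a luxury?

-0.53 (inferior good)

At I = 8850: Q = 842.190.
dQ/dI = −0.0506.
η = (dQ/dI)·(I/Q) = -0.0506 × (8850/842.190) = -0.53.
Since η < 0, the good is an inferior good.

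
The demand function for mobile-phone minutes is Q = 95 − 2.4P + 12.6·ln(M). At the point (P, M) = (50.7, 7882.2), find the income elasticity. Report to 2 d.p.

At P = 50.7, M = 7882.2: Q = 86.372.
Holding P constant, ∂Q/∂M = 12.6/M = 0.00159854.
η_M = (∂Q/∂M)·(M/Q) = 0.00159854 × (7882.2/86.372) = 0.15.

0.15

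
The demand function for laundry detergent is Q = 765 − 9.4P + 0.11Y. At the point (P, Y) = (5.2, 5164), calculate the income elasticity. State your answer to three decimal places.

At P = 5.2, Y = 5164: Q = 1284.160.
Holding P constant, ∂Q/∂Y = 0.11.
η_Y = (∂Q/∂Y)·(Y/Q) = 0.11 × (5164/1284.160) = 0.442.

0.442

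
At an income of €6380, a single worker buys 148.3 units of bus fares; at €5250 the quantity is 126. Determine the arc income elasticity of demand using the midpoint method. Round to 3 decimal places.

ΔQ = 126 − 148.3 = -22.3; midpoint Q̄ = (148.3 + 126)/2 = 137.15.
ΔI = 5250 − 6380 = -1130; midpoint Ī = (6380 + 5250)/2 = 5815.
η = (ΔQ/Q̄) ÷ (ΔI/Ī) = (-22.3/137.15) ÷ (-1130/5815) = 0.837.

0.837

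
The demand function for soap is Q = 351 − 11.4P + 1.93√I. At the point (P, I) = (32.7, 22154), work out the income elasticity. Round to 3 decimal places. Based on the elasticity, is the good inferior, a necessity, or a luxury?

0.541 (necessity)

At P = 32.7, I = 22154: Q = 265.485.
Holding P constant, ∂Q/∂I = 1.93/(2√I) = 0.00648338.
η_I = (∂Q/∂I)·(I/Q) = 0.00648338 × (22154/265.485) = 0.541.
Since 0 < η < 1, this is a necessity.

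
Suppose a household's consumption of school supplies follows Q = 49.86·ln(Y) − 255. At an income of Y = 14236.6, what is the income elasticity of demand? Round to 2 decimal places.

At Y = 14236.6: Q = 221.840.
dQ/dY = 49.86/Y = 0.00350224 at this income.
η = (dQ/dY)·(Y/Q) = 0.00350224 × (14236.6/221.840) = 0.22.

0.22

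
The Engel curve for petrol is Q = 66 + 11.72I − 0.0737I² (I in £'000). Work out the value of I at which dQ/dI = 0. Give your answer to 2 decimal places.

79.51

dQ/dI = 11.72 − 0.1474I.
The good is inferior where dQ/dI < 0. Setting dQ/dI = 0 gives I = 11.72 / 0.1474 = 79.51.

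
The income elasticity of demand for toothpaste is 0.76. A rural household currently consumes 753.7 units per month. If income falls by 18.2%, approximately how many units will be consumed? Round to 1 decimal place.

%ΔQ ≈ η × %ΔI = 0.76 × (-18.2%) = -13.832%.
New Q ≈ 753.7 × (1 − 0.13832) = 649.4.

649.4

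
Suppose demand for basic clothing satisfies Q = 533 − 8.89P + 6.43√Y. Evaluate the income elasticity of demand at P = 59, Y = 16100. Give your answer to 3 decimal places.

0.495

At P = 59, Y = 16100: Q = 824.366.
Holding P constant, ∂Q/∂Y = 6.43/(2√Y) = 0.0253377.
η_Y = (∂Q/∂Y)·(Y/Q) = 0.0253377 × (16100/824.366) = 0.495.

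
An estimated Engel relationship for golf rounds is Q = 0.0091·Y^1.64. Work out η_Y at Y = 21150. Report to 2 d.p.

For Q = A·Y^β the income elasticity is constant and equal to β.
Here β = 1.64, so η = 1.64.

1.64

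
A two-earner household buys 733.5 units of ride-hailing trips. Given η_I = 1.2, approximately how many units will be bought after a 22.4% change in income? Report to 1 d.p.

%ΔQ ≈ η × %ΔI = 1.2 × 22.4% = 26.88%.
New Q ≈ 733.5 × (1 + 0.2688) = 930.7.

930.7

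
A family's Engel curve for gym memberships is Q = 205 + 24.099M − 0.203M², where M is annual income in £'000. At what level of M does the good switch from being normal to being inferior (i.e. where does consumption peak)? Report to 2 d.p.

dQ/dM = 24.099 − 0.406M.
The good is inferior where dQ/dM < 0. Setting dQ/dM = 0 gives M = 24.099 / 0.406 = 59.36.

59.36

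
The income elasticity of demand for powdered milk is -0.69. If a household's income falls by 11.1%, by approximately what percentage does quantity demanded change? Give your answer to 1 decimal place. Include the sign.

%ΔQ ≈ η × %ΔI = -0.69 × (-11.1%) = 7.7%.

7.7%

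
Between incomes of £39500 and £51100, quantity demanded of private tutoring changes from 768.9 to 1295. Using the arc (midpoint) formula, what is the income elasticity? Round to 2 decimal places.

1.99

ΔQ = 1295 − 768.9 = 526.1; midpoint Q̄ = (768.9 + 1295)/2 = 1031.95.
ΔI = 51100 − 39500 = 11600; midpoint Ī = (39500 + 51100)/2 = 45300.
η = (ΔQ/Q̄) ÷ (ΔI/Ī) = (526.1/1031.95) ÷ (11600/45300) = 1.99.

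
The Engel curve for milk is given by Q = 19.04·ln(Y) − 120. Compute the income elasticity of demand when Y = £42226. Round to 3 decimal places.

At Y = 42226: Q = 82.791.
dQ/dY = 19.04/Y = 0.000450907 at this income.
η = (dQ/dY)·(Y/Q) = 0.000450907 × (42226/82.791) = 0.230.

0.230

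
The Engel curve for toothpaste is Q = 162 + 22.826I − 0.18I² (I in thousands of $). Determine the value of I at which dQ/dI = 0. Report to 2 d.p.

dQ/dI = 22.826 − 0.36I.
The good is inferior where dQ/dI < 0. Setting dQ/dI = 0 gives I = 22.826 / 0.36 = 63.41.

63.41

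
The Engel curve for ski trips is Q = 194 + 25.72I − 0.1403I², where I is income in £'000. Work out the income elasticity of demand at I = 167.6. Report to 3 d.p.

-6.336

At I = 167.6: Q = 563.6787.
dQ/dI = 25.72 − 0.2806I = -21.30856.
η = (dQ/dI)·(I/Q) = -21.30856 × (167.6/563.6787) = -6.336.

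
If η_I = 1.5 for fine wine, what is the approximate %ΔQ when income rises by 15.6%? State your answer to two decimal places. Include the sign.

23.40%

%ΔQ ≈ η × %ΔI = 1.5 × 15.6% = 23.40%.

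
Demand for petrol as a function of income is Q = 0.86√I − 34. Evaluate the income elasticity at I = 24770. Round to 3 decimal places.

At I = 24770: Q = 101.351.
dQ/dI = 0.86/(2√I) = 0.00273216 at this income.
η = (dQ/dI)·(I/Q) = 0.00273216 × (24770/101.351) = 0.668.

0.668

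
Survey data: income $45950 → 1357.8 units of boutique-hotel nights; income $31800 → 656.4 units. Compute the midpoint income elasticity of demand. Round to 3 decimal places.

ΔQ = 656.4 − 1357.8 = -701.4; midpoint Q̄ = (1357.8 + 656.4)/2 = 1007.1.
ΔI = 31800 − 45950 = -14150; midpoint Ī = (45950 + 31800)/2 = 38875.
η = (ΔQ/Q̄) ÷ (ΔI/Ī) = (-701.4/1007.1) ÷ (-14150/38875) = 1.913.

1.913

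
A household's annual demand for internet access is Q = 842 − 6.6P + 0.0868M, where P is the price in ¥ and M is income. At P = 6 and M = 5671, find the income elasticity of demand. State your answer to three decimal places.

0.380

At P = 6, M = 5671: Q = 1294.643.
Holding P constant, ∂Q/∂M = 0.0868.
η_M = (∂Q/∂M)·(M/Q) = 0.0868 × (5671/1294.643) = 0.380.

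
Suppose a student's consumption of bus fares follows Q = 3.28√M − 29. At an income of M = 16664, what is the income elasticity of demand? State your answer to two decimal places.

0.54

At M = 16664: Q = 394.412.
dQ/dM = 3.28/(2√M) = 0.0127044 at this income.
η = (dQ/dM)·(M/Q) = 0.0127044 × (16664/394.412) = 0.54.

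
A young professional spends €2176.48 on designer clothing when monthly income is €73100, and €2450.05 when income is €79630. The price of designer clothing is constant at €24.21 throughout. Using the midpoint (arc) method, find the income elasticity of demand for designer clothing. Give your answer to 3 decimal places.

1.383

With a constant price, Q₁ = 2176.48/24.21 = 89.900 and Q₂ = 2450.05/24.21 = 101.200 (equivalently, work directly with expenditure since P cancels).
Midpoint %ΔQ = (2450.05 − 2176.48)/2313.27 = 0.11826; midpoint %ΔI = (79630 − 73100)/76365 = 0.08551.
η = 0.11826 / 0.08551 = 1.383.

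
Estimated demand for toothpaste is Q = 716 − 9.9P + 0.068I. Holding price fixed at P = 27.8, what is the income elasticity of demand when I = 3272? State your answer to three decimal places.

0.335

At P = 27.8, I = 3272: Q = 663.276.
Holding P constant, ∂Q/∂I = 0.068.
η_I = (∂Q/∂I)·(I/Q) = 0.068 × (3272/663.276) = 0.335.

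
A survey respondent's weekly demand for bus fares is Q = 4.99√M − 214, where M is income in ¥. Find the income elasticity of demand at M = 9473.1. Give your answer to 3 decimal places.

At M = 9473.1: Q = 271.676.
dQ/dM = 4.99/(2√M) = 0.0256345 at this income.
η = (dQ/dM)·(M/Q) = 0.0256345 × (9473.1/271.676) = 0.894.

0.894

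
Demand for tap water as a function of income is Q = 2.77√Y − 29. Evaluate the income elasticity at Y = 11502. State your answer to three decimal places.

At Y = 11502: Q = 268.075.
dQ/dY = 2.77/(2√Y) = 0.0129141 at this income.
η = (dQ/dY)·(Y/Q) = 0.0129141 × (11502/268.075) = 0.554.

0.554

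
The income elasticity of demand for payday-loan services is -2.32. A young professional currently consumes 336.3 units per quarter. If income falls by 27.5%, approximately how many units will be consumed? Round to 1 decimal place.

%ΔQ ≈ η × %ΔI = -2.32 × (-27.5%) = 63.8%.
New Q ≈ 336.3 × (1 + 0.638) = 550.9.

550.9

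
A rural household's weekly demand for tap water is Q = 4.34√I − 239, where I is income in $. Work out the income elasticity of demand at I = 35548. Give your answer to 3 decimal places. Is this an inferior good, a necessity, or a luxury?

0.706 (necessity)

At I = 35548: Q = 579.271.
dQ/dI = 4.34/(2√I) = 0.0115094 at this income.
η = (dQ/dI)·(I/Q) = 0.0115094 × (35548/579.271) = 0.706.
Since 0 < η < 1, the good is a necessity.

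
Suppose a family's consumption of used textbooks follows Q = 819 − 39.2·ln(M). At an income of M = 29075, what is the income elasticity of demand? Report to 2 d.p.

-0.09

At M = 29075: Q = 416.117.
dQ/dM = -39.2/M = -0.00134824 at this income.
η = (dQ/dM)·(M/Q) = -0.00134824 × (29075/416.117) = -0.09.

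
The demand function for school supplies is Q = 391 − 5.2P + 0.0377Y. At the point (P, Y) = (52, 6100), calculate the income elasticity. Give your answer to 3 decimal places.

At P = 52, Y = 6100: Q = 350.570.
Holding P constant, ∂Q/∂Y = 0.0377.
η_Y = (∂Q/∂Y)·(Y/Q) = 0.0377 × (6100/350.570) = 0.656.

0.656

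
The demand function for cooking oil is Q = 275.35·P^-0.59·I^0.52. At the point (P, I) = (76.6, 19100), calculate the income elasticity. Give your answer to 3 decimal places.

0.520

For a multiplicative demand Q = A·P^α·I^β, the income elasticity is β everywhere.
Here β = 0.52, so η = 0.520.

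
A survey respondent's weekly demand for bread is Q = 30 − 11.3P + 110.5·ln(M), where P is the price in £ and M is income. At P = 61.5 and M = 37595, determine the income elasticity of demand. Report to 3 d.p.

At P = 61.5, M = 37595: Q = 499.126.
Holding P constant, ∂Q/∂M = 110.5/M = 0.00293922.
η_M = (∂Q/∂M)·(M/Q) = 0.00293922 × (37595/499.126) = 0.221.

0.221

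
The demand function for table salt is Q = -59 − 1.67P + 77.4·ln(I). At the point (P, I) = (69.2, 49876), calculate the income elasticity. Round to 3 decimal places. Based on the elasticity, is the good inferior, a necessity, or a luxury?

At P = 69.2, I = 49876: Q = 662.695.
Holding P constant, ∂Q/∂I = 77.4/I = 0.00155185.
η_I = (∂Q/∂I)·(I/Q) = 0.00155185 × (49876/662.695) = 0.117.
Since 0 < η < 1, this is a necessity.

0.117 (necessity)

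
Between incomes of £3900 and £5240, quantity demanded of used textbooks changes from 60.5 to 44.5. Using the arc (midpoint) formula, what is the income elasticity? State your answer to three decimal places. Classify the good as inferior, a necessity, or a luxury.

ΔQ = 44.5 − 60.5 = -16; midpoint Q̄ = (60.5 + 44.5)/2 = 52.5.
ΔI = 5240 − 3900 = 1340; midpoint Ī = (3900 + 5240)/2 = 4570.
η = (ΔQ/Q̄) ÷ (ΔI/Ī) = (-16/52.5) ÷ (1340/4570) = -1.039.
η < 0 ⇒ inferior good.

-1.039 (inferior good)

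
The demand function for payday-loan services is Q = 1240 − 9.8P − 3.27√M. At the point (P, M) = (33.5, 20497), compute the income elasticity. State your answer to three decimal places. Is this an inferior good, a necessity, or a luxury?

-0.528 (inferior good)

At P = 33.5, M = 20497: Q = 443.542.
Holding P constant, ∂Q/∂M = -3.27/(2√M) = -0.0114202.
η_M = (∂Q/∂M)·(M/Q) = -0.0114202 × (20497/443.542) = -0.528.
Since η < 0, this is an inferior good.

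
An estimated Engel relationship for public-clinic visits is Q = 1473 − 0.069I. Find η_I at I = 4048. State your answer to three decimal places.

At I = 4048: Q = 1193.688.
dQ/dI = −0.069.
η = (dQ/dI)·(I/Q) = -0.069 × (4048/1193.688) = -0.234.

-0.234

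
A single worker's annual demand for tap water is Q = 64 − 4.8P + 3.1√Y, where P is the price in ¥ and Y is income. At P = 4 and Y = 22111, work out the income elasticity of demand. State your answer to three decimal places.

At P = 4, Y = 22111: Q = 505.763.
Holding P constant, ∂Q/∂Y = 3.1/(2√Y) = 0.0104238.
η_Y = (∂Q/∂Y)·(Y/Q) = 0.0104238 × (22111/505.763) = 0.456.

0.456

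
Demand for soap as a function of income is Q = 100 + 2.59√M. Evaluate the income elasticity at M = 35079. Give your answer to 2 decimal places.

At M = 35079: Q = 585.091.
dQ/dM = 2.59/(2√M) = 0.00691427 at this income.
η = (dQ/dM)·(M/Q) = 0.00691427 × (35079/585.091) = 0.41.

0.41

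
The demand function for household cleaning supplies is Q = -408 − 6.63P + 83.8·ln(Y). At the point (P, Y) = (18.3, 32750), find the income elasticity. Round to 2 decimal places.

At P = 18.3, Y = 32750: Q = 341.911.
Holding P constant, ∂Q/∂Y = 83.8/Y = 0.00255878.
η_Y = (∂Q/∂Y)·(Y/Q) = 0.00255878 × (32750/341.911) = 0.25.

0.25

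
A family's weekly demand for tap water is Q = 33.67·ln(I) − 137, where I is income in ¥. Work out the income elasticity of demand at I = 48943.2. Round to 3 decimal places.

0.149

At I = 48943.2: Q = 226.583.
dQ/dI = 33.67/I = 0.00068794 at this income.
η = (dQ/dI)·(I/Q) = 0.00068794 × (48943.2/226.583) = 0.149.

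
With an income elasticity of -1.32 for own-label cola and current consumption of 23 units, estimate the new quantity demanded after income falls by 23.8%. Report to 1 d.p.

%ΔQ ≈ η × %ΔI = -1.32 × (-23.8%) = 31.416%.
New Q ≈ 23 × (1 + 0.31416) = 30.2.

30.2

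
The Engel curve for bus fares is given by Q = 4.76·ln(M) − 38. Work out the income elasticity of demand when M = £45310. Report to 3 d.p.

0.365

At M = 45310: Q = 13.033.
dQ/dM = 4.76/M = 0.000105054 at this income.
η = (dQ/dM)·(M/Q) = 0.000105054 × (45310/13.033) = 0.365.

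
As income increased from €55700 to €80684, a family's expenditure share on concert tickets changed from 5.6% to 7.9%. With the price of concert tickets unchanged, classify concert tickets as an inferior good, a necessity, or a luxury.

The budget share rises as income rises, so η > 1.

luxury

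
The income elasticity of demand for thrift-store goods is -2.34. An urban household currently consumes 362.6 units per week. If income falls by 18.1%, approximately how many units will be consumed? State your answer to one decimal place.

%ΔQ ≈ η × %ΔI = -2.34 × (-18.1%) = 42.354%.
New Q ≈ 362.6 × (1 + 0.42354) = 516.2.

516.2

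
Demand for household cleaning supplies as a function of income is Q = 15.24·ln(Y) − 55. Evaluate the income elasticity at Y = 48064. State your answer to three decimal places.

At Y = 48064: Q = 109.292.
dQ/dY = 15.24/Y = 0.000317077 at this income.
η = (dQ/dY)·(Y/Q) = 0.000317077 × (48064/109.292) = 0.139.

0.139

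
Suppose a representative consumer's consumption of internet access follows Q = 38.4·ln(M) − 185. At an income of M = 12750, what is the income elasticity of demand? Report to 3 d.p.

At M = 12750: Q = 178.006.
dQ/dM = 38.4/M = 0.00301176 at this income.
η = (dQ/dM)·(M/Q) = 0.00301176 × (12750/178.006) = 0.216.

0.216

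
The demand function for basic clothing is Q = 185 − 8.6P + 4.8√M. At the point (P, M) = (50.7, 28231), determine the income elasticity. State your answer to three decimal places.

At P = 50.7, M = 28231: Q = 555.480.
Holding P constant, ∂Q/∂M = 4.8/(2√M) = 0.0142839.
η_M = (∂Q/∂M)·(M/Q) = 0.0142839 × (28231/555.480) = 0.726.

0.726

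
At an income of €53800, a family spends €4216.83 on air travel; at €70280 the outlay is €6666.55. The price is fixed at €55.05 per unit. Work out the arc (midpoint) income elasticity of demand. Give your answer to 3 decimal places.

With a constant price, Q₁ = 4216.83/55.05 = 76.600 and Q₂ = 6666.55/55.05 = 121.100 (equivalently, work directly with expenditure since P cancels).
Midpoint %ΔQ = (6666.55 − 4216.83)/5441.69 = 0.45018; midpoint %ΔI = (70280 − 53800)/62040 = 0.26564.
η = 0.45018 / 0.26564 = 1.695.

1.695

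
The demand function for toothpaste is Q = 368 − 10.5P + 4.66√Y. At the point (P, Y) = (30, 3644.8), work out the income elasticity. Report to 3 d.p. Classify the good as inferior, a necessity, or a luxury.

0.421 (necessity)

At P = 30, Y = 3644.8: Q = 334.334.
Holding P constant, ∂Q/∂Y = 4.66/(2√Y) = 0.0385939.
η_Y = (∂Q/∂Y)·(Y/Q) = 0.0385939 × (3644.8/334.334) = 0.421.
Since 0 < η < 1, this is a necessity.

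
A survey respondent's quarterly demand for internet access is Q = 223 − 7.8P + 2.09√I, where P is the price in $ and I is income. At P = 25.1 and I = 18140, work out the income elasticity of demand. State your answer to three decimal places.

At P = 25.1, I = 18140: Q = 308.711.
Holding P constant, ∂Q/∂I = 2.09/(2√I) = 0.00775886.
η_I = (∂Q/∂I)·(I/Q) = 0.00775886 × (18140/308.711) = 0.456.

0.456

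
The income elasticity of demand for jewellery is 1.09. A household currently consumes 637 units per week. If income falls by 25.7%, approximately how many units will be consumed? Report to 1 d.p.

458.6

%ΔQ ≈ η × %ΔI = 1.09 × (-25.7%) = -28.013%.
New Q ≈ 637 × (1 − 0.28013) = 458.6.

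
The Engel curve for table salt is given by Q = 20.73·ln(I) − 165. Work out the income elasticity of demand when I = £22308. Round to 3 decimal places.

At I = 22308: Q = 42.563.
dQ/dI = 20.73/I = 0.000929263 at this income.
η = (dQ/dI)·(I/Q) = 0.000929263 × (22308/42.563) = 0.487.

0.487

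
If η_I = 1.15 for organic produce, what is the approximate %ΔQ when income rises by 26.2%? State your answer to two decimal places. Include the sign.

30.13%

%ΔQ ≈ η × %ΔI = 1.15 × 26.2% = 30.13%.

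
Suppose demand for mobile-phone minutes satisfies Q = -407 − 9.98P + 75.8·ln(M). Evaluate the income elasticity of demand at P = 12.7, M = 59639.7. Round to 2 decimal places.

At P = 12.7, M = 59639.7: Q = 299.757.
Holding P constant, ∂Q/∂M = 75.8/M = 0.00127097.
η_M = (∂Q/∂M)·(M/Q) = 0.00127097 × (59639.7/299.757) = 0.25.

0.25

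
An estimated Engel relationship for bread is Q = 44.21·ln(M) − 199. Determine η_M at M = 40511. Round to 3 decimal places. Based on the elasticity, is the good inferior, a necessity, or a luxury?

At M = 40511: Q = 270.038.
dQ/dM = 44.21/M = 0.00109131 at this income.
η = (dQ/dM)·(M/Q) = 0.00109131 × (40511/270.038) = 0.164.
Since 0 < η < 1, the good is a necessity.

0.164 (necessity)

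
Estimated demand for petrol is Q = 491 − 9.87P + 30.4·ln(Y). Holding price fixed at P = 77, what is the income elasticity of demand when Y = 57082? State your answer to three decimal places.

0.475

At P = 77, Y = 57082: Q = 63.958.
Holding P constant, ∂Q/∂Y = 30.4/Y = 0.000532567.
η_Y = (∂Q/∂Y)·(Y/Q) = 0.000532567 × (57082/63.958) = 0.475.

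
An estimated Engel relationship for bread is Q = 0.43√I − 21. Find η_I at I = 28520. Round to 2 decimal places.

0.70

At I = 28520: Q = 51.618.
dQ/dI = 0.43/(2√I) = 0.0012731 at this income.
η = (dQ/dI)·(I/Q) = 0.0012731 × (28520/51.618) = 0.70.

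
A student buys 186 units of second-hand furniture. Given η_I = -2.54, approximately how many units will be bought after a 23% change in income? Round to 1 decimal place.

%ΔQ ≈ η × %ΔI = -2.54 × 23% = -58.42%.
New Q ≈ 186 × (1 − 0.5842) = 77.3.

77.3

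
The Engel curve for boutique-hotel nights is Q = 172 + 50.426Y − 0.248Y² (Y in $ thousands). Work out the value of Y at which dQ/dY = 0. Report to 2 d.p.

101.67

dQ/dY = 50.426 − 0.496Y.
The good is inferior where dQ/dY < 0. Setting dQ/dY = 0 gives Y = 50.426 / 0.496 = 101.67.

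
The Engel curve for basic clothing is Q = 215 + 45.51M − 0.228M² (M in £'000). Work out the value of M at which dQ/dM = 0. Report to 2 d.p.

dQ/dM = 45.51 − 0.456M.
The good is inferior where dQ/dM < 0. Setting dQ/dM = 0 gives M = 45.51 / 0.456 = 99.80.

99.80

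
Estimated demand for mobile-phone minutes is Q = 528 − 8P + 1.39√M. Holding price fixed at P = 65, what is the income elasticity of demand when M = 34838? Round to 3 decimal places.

At P = 65, M = 34838: Q = 267.443.
Holding P constant, ∂Q/∂M = 1.39/(2√M) = 0.00372356.
η_M = (∂Q/∂M)·(M/Q) = 0.00372356 × (34838/267.443) = 0.485.

0.485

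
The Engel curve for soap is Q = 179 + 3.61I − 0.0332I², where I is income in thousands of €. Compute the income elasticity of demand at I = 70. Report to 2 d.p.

-0.27

At I = 70: Q = 269.0200.
dQ/dI = 3.61 − 0.0664I = -1.03800.
η = (dQ/dI)·(I/Q) = -1.03800 × (70/269.0200) = -0.27.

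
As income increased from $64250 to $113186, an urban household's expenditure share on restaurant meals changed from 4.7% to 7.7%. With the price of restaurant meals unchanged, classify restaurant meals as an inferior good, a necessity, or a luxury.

The budget share rises as income rises, so η > 1.

luxury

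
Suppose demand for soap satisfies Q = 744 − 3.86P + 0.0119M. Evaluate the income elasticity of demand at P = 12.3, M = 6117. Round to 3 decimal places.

At P = 12.3, M = 6117: Q = 769.314.
Holding P constant, ∂Q/∂M = 0.0119.
η_M = (∂Q/∂M)·(M/Q) = 0.0119 × (6117/769.314) = 0.095.

0.095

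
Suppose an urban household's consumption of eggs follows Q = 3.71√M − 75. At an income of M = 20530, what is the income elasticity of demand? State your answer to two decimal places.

0.58

At M = 20530: Q = 456.580.
dQ/dM = 3.71/(2√M) = 0.0129464 at this income.
η = (dQ/dM)·(M/Q) = 0.0129464 × (20530/456.580) = 0.58.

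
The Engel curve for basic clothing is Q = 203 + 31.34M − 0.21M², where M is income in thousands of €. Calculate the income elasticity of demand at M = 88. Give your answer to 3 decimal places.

At M = 88: Q = 1334.6800.
dQ/dM = 31.34 − 0.42M = -5.62000.
η = (dQ/dM)·(M/Q) = -5.62000 × (88/1334.6800) = -0.371.

-0.371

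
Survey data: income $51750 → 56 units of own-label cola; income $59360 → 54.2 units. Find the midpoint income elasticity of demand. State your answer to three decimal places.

-0.238

ΔQ = 54.2 − 56 = -1.8; midpoint Q̄ = (56 + 54.2)/2 = 55.1.
ΔI = 59360 − 51750 = 7610; midpoint Ī = (51750 + 59360)/2 = 55555.
η = (ΔQ/Q̄) ÷ (ΔI/Ī) = (-1.8/55.1) ÷ (7610/55555) = -0.238.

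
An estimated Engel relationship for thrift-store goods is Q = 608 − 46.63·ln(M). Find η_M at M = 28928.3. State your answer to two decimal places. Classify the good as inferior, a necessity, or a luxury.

-0.36 (inferior good)

At M = 28928.3: Q = 128.990.
dQ/dM = -46.63/M = -0.00161192 at this income.
η = (dQ/dM)·(M/Q) = -0.00161192 × (28928.3/128.990) = -0.36.
Since η < 0, the good is an inferior good.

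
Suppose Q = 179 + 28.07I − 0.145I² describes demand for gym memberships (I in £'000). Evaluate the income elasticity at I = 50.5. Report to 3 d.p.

At I = 50.5: Q = 1226.7488.
dQ/dI = 28.07 − 0.29I = 13.42500.
η = (dQ/dI)·(I/Q) = 13.42500 × (50.5/1226.7488) = 0.553.

0.553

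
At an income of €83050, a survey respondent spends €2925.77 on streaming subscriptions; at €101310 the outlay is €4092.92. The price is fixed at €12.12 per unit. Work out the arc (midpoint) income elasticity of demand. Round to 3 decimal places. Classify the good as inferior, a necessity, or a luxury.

1.679 (luxury)

With a constant price, Q₁ = 2925.77/12.12 = 241.400 and Q₂ = 4092.92/12.12 = 337.700 (equivalently, work directly with expenditure since P cancels).
Midpoint %ΔQ = (4092.92 − 2925.77)/3509.35 = 0.33258; midpoint %ΔI = (101310 − 83050)/92180 = 0.19809.
η = 0.33258 / 0.19809 = 1.679.
η > 1 ⇒ luxury.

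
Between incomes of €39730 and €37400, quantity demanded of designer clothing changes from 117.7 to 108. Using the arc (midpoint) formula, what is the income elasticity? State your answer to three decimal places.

1.423

ΔQ = 108 − 117.7 = -9.7; midpoint Q̄ = (117.7 + 108)/2 = 112.85.
ΔI = 37400 − 39730 = -2330; midpoint Ī = (39730 + 37400)/2 = 38565.
η = (ΔQ/Q̄) ÷ (ΔI/Ī) = (-9.7/112.85) ÷ (-2330/38565) = 1.423.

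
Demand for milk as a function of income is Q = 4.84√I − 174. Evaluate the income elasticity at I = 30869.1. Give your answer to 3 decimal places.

At I = 30869.1: Q = 676.369.
dQ/dI = 4.84/(2√I) = 0.0137738 at this income.
η = (dQ/dI)·(I/Q) = 0.0137738 × (30869.1/676.369) = 0.629.

0.629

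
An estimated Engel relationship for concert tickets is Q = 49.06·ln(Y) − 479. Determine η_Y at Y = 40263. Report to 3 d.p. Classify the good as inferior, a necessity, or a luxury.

At Y = 40263: Q = 41.192.
dQ/dY = 49.06/Y = 0.00121849 at this income.
η = (dQ/dY)·(Y/Q) = 0.00121849 × (40263/41.192) = 1.191.
Since η > 1, the good is a luxury.

1.191 (luxury)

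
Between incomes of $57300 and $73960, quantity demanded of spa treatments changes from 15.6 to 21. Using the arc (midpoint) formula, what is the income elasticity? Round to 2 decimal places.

1.16

ΔQ = 21 − 15.6 = 5.4; midpoint Q̄ = (15.6 + 21)/2 = 18.3.
ΔI = 73960 − 57300 = 16660; midpoint Ī = (57300 + 73960)/2 = 65630.
η = (ΔQ/Q̄) ÷ (ΔI/Ī) = (5.4/18.3) ÷ (16660/65630) = 1.16.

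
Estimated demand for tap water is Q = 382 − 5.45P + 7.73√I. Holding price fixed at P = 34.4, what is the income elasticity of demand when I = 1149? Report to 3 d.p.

At P = 34.4, I = 1149: Q = 456.543.
Holding P constant, ∂Q/∂I = 7.73/(2√I) = 0.114022.
η_I = (∂Q/∂I)·(I/Q) = 0.114022 × (1149/456.543) = 0.287.

0.287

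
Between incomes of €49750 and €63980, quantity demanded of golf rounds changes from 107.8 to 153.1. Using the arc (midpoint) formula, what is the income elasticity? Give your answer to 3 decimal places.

ΔQ = 153.1 − 107.8 = 45.3; midpoint Q̄ = (107.8 + 153.1)/2 = 130.45.
ΔI = 63980 − 49750 = 14230; midpoint Ī = (49750 + 63980)/2 = 56865.
η = (ΔQ/Q̄) ÷ (ΔI/Ī) = (45.3/130.45) ÷ (14230/56865) = 1.388.

1.388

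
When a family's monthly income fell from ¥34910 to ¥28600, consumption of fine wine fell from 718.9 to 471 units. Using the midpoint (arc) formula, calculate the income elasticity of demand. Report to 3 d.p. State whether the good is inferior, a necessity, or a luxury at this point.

ΔQ = 471 − 718.9 = -247.9; midpoint Q̄ = (718.9 + 471)/2 = 594.95.
ΔI = 28600 − 34910 = -6310; midpoint Ī = (34910 + 28600)/2 = 31755.
η = (ΔQ/Q̄) ÷ (ΔI/Ī) = (-247.9/594.95) ÷ (-6310/31755) = 2.097.
η > 1 ⇒ luxury.

2.097 (luxury)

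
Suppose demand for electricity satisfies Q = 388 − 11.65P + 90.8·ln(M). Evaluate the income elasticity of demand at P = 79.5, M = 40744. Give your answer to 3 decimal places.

0.213

At P = 79.5, M = 40744: Q = 425.673.
Holding P constant, ∂Q/∂M = 90.8/M = 0.00222855.
η_M = (∂Q/∂M)·(M/Q) = 0.00222855 × (40744/425.673) = 0.213.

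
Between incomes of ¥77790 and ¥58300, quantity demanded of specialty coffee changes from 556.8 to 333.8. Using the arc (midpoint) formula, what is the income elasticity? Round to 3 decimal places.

ΔQ = 333.8 − 556.8 = -223; midpoint Q̄ = (556.8 + 333.8)/2 = 445.3.
ΔI = 58300 − 77790 = -19490; midpoint Ī = (77790 + 58300)/2 = 68045.
η = (ΔQ/Q̄) ÷ (ΔI/Ī) = (-223/445.3) ÷ (-19490/68045) = 1.748.

1.748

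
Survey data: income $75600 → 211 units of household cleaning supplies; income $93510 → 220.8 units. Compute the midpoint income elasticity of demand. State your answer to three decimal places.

ΔQ = 220.8 − 211 = 9.8; midpoint Q̄ = (211 + 220.8)/2 = 215.9.
ΔI = 93510 − 75600 = 17910; midpoint Ī = (75600 + 93510)/2 = 84555.
η = (ΔQ/Q̄) ÷ (ΔI/Ī) = (9.8/215.9) ÷ (17910/84555) = 0.214.

0.214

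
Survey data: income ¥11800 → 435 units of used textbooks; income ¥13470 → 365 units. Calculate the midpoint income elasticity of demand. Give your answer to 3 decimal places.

ΔQ = 365 − 435 = -70; midpoint Q̄ = (435 + 365)/2 = 400.
ΔI = 13470 − 11800 = 1670; midpoint Ī = (11800 + 13470)/2 = 12635.
η = (ΔQ/Q̄) ÷ (ΔI/Ī) = (-70/400) ÷ (1670/12635) = -1.324.

-1.324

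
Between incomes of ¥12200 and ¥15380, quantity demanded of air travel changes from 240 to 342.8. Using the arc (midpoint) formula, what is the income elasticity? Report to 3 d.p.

1.530

ΔQ = 342.8 − 240 = 102.8; midpoint Q̄ = (240 + 342.8)/2 = 291.4.
ΔI = 15380 − 12200 = 3180; midpoint Ī = (12200 + 15380)/2 = 13790.
η = (ΔQ/Q̄) ÷ (ΔI/Ī) = (102.8/291.4) ÷ (3180/13790) = 1.530.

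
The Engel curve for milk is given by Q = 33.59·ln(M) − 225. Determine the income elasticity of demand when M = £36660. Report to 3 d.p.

0.262

At M = 36660: Q = 128.012.
dQ/dM = 33.59/M = 0.000916258 at this income.
η = (dQ/dM)·(M/Q) = 0.000916258 × (36660/128.012) = 0.262.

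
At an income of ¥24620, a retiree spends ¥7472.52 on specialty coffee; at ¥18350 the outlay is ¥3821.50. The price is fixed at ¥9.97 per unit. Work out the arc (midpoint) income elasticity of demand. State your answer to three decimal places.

With a constant price, Q₁ = 7472.52/9.97 = 749.501 and Q₂ = 3821.50/9.97 = 383.300 (equivalently, work directly with expenditure since P cancels).
Midpoint %ΔQ = (3821.50 − 7472.52)/5647.01 = -0.64654; midpoint %ΔI = (18350 − 24620)/21485 = -0.29183.
η = -0.64654 / -0.29183 = 2.215.

2.215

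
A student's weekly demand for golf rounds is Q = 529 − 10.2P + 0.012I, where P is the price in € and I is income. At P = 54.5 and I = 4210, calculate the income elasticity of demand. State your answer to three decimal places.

At P = 54.5, I = 4210: Q = 23.620.
Holding P constant, ∂Q/∂I = 0.012.
η_I = (∂Q/∂I)·(I/Q) = 0.012 × (4210/23.620) = 2.139.

2.139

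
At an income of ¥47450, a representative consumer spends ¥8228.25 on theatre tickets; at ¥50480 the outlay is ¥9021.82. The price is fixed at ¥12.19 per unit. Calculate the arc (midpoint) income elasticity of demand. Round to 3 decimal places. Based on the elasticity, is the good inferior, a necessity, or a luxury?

1.487 (luxury)

With a constant price, Q₁ = 8228.25/12.19 = 675.000 and Q₂ = 9021.82/12.19 = 740.100 (equivalently, work directly with expenditure since P cancels).
Midpoint %ΔQ = (9021.82 − 8228.25)/8625.04 = 0.09201; midpoint %ΔI = (50480 − 47450)/48965 = 0.06188.
η = 0.09201 / 0.06188 = 1.487.
η > 1 ⇒ luxury.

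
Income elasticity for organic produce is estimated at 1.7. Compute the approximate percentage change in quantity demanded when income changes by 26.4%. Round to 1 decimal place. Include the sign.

44.9%

%ΔQ ≈ η × %ΔI = 1.7 × 26.4% = 44.9%.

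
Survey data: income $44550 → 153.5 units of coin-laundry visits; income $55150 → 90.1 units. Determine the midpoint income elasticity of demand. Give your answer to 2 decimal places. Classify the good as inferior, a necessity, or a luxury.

ΔQ = 90.1 − 153.5 = -63.4; midpoint Q̄ = (153.5 + 90.1)/2 = 121.8.
ΔI = 55150 − 44550 = 10600; midpoint Ī = (44550 + 55150)/2 = 49850.
η = (ΔQ/Q̄) ÷ (ΔI/Ī) = (-63.4/121.8) ÷ (10600/49850) = -2.45.
η < 0 ⇒ inferior good.

-2.45 (inferior good)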